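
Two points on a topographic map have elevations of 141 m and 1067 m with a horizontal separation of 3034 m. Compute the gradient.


gradient = (1067 - 141) / 3034 = 926 / 3034 = 0.3052

0.3052


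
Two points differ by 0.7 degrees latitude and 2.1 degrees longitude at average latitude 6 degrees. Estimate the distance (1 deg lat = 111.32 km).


dlat_km = 0.7 * 111.32 = 77.924
dlon_km = 2.1 * 111.32 * cos(6) ≈ 232.491
dist = sqrt(77.924^2 + 232.491^2) ≈ 245.2 km

245.2 km


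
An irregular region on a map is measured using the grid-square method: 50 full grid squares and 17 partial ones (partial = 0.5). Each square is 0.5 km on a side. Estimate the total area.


effective squares = 50 + 17 * 0.5 = 58.5
area = 58.5 * 0.25 = 14.625 km^2

14.625 km^2


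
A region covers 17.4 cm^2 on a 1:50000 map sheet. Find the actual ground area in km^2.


ground_area = 17.4 * (50000/100)^2 = 4350000.0 m^2 = 4.35 km^2

4.35 km^2


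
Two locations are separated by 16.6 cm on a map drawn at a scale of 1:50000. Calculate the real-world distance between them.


ground = 16.6 cm * 50000 / 100 = 8300.0 m = 8.3 km

8.3 km


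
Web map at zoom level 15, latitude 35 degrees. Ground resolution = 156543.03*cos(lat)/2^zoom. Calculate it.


res = 156543.03 * cos(35) / 2^15 = 156543.03 * 0.81915204 / 32768 = 3.91 m/pixel

3.91 m/pixel


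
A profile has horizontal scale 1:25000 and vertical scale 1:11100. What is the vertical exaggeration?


VE = horizontal_scale / vertical_scale = 25000 / 11100 ≈ 2.3

2.3x


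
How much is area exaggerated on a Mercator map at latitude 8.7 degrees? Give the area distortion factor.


area_distortion = 1/cos^2(8.7) = 1.023

1.023


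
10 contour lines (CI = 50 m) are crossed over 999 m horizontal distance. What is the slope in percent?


elevation change = 10 * 50 = 500 m
slope = 500 / 999 * 100 = 50.1%

50.1%


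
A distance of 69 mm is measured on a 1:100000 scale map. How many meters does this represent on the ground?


ground = 69 mm * 100000 / 1000 = 6900.0 m

6900.0 m


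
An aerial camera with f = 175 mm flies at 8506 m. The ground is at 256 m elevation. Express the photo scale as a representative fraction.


scale = f / (H - h) = 175 mm / 8250 m = 175 / 8250000 = 1:47143

1:47143


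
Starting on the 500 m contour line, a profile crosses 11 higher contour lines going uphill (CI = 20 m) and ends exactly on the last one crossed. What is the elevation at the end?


elevation = 500 + 11 * 20 = 720 m

720 m


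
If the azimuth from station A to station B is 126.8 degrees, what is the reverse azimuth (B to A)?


back azimuth = (126.8 + 180) mod 360 = 306.8 degrees

306.8 degrees


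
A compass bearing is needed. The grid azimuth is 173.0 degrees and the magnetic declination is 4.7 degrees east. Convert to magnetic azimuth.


magnetic azimuth = grid azimuth - declination (east +ve)
mag_az = 173.0 - 4.7 = 168.3 degrees

168.3 degrees


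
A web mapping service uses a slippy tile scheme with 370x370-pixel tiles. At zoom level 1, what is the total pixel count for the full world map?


tiles per axis = 2^1 = 2
total tiles = 2^2 = 4
pixels per axis = 2 * 370 = 740
total pixels = 740^2 = 547600

547600 pixels


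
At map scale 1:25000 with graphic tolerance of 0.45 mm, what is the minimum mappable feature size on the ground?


ground = 0.45 mm * 25000 / 1000 = 11.25 m

11.25 m


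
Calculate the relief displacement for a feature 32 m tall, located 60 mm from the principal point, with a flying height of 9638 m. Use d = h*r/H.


d = h * r / H = 32 * 60 / 9638 = 0.2 mm

0.2 mm


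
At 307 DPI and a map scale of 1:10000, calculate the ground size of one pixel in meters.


pixel_cm = 2.54 / 307 ≈ 0.008274 cm
ground = pixel_cm * 10000 / 100 = 2.54 * 10000 / (307 * 100) = 25400 / 30700 ≈ 0.83 m

0.83 m


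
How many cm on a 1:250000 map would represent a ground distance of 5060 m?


map_cm = 5060 * 100 / 250000 = 2.024 cm ≈ 2.02 cm

2.02 cm


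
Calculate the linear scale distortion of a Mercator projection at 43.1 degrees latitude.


SF = 1 / cos(43.1) = 1 / 0.730162 = 1.37

1.37


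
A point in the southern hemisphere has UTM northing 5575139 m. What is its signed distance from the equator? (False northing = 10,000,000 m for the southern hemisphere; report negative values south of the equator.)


For southern: actual = 5575139 - 10000000 = -4424861 m

-4424861 m


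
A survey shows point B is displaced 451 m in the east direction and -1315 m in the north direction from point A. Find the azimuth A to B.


az = atan2(451, -1315) = 161.1 deg
adjusted to 0-360: 161.1 degrees

161.1 degrees


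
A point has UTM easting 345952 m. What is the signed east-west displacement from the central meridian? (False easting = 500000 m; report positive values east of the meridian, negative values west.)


displacement = 345952 - 500000 = -154048 m

-154048 m


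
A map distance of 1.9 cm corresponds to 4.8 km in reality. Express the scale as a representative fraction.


ground = 4.8 km = 480000 cm; RF denominator = ground / map = 480000 / 1.9 ≈ 252632; RF = 1:252632

1:252632


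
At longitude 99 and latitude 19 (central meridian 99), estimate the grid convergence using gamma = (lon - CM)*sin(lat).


gamma = (99 - 99) * sin(19) = 0 * 0.325568 = 0.0 degrees

0.0 degrees


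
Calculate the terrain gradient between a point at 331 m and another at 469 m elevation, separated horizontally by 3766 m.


gradient = (469 - 331) / 3766 = 138 / 3766 = 0.0366

0.0366


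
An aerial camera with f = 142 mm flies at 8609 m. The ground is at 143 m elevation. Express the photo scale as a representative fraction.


scale = f / (H - h) = 142 mm / 8466 m = 142 / 8466000 = 1:59620

1:59620


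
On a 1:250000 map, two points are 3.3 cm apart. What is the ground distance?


ground = 3.3 cm * 250000 / 100 = 8250.0 m = 8.25 km

8.25 km


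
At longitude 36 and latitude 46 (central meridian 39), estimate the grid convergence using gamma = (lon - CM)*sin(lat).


gamma = (36 - 39) * sin(46) = -3 * 0.71934 = -2.158 degrees

-2.158 degrees


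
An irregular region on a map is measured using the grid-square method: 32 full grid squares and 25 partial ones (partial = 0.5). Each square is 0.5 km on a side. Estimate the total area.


effective squares = 32 + 25 * 0.5 = 44.5
area = 44.5 * 0.25 = 11.125 km^2

11.125 km^2


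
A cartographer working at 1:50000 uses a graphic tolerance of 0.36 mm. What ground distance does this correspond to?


ground = 0.36 mm * 50000 / 1000 = 18.0 m

18.0 m


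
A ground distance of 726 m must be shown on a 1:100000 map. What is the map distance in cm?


map_cm = 726 * 100 / 100000 = 0.726 cm ≈ 0.73 cm

0.73 cm


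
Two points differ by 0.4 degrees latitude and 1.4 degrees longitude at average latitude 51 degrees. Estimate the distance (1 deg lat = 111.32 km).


dlat_km = 0.4 * 111.32 = 44.528
dlon_km = 1.4 * 111.32 * cos(51) ≈ 98.078
dist = sqrt(44.528^2 + 98.078^2) ≈ 107.7 km

107.7 km


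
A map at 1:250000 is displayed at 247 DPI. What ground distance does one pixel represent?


pixel_cm = 2.54 / 247 ≈ 0.010283 cm
ground = pixel_cm * 250000 / 100 = 2.54 * 250000 / (247 * 100) = 635000 / 24700 ≈ 25.71 m

25.71 m


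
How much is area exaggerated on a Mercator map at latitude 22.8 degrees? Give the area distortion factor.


area_distortion = 1/cos^2(22.8) = 1.177

1.177


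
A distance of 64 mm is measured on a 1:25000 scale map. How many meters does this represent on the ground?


ground = 64 mm * 25000 / 1000 = 1600.0 m

1600.0 m


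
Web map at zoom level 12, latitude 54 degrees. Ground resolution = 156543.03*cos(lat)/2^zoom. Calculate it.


res = 156543.03 * cos(54) / 2^12 = 156543.03 * 0.58778525 / 4096 = 22.46 m/pixel

22.46 m/pixel


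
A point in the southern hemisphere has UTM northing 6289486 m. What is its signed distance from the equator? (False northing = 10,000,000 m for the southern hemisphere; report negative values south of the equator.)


For southern: actual = 6289486 - 10000000 = -3710514 m

-3710514 m


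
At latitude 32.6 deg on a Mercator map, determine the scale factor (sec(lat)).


SF = 1 / cos(32.6) = 1 / 0.842452 = 1.187

1.187


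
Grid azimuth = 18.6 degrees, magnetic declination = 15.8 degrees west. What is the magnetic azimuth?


magnetic azimuth = grid azimuth - declination (east +ve)
mag_az = 18.6 - -15.8 = 34.4 degrees

34.4 degrees


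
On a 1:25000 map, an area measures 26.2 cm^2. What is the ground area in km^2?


ground_area = 26.2 * (25000/100)^2 = 1637500.0 m^2 = 1.6375 km^2 ≈ 1.638 km^2

1.638 km^2


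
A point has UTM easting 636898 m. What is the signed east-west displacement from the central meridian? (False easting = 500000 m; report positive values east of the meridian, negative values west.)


displacement = 636898 - 500000 = 136898 m

136898 m


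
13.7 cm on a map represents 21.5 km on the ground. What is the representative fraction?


ground = 21.5 km = 2150000 cm; RF denominator = ground / map = 2150000 / 13.7 ≈ 156934; RF = 1:156934

1:156934


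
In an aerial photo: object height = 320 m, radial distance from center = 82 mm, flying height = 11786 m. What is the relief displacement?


d = h * r / H = 320 * 82 / 11786 = 2.23 mm

2.23 mm


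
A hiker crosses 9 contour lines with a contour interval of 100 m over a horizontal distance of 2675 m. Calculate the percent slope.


elevation change = 9 * 100 = 900 m
slope = 900 / 2675 * 100 = 33.6%

33.6%


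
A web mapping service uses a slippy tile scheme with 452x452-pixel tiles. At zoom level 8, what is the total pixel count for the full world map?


tiles per axis = 2^8 = 256
total tiles = 256^2 = 65536
pixels per axis = 256 * 452 = 115712
total pixels = 115712^2 = 13389266944

13389266944 pixels


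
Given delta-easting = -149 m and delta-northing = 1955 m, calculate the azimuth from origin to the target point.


az = atan2(-149, 1955) = -4.4 deg
adjusted to 0-360: 355.6 degrees

355.6 degrees


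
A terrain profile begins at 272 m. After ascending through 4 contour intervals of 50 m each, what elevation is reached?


elevation = 272 + 4 * 50 = 472 m

472 m


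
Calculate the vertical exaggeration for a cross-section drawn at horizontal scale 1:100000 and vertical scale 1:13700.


VE = horizontal_scale / vertical_scale = 100000 / 13700 ≈ 7.3

7.3x


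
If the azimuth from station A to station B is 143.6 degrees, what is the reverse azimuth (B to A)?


back azimuth = (143.6 + 180) mod 360 = 323.6 degrees

323.6 degrees


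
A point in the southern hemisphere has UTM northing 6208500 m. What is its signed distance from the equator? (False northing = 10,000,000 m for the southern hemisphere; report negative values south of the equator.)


For southern: actual = 6208500 - 10000000 = -3791500 m

-3791500 m


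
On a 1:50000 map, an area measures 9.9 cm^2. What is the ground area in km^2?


ground_area = 9.9 * (50000/100)^2 = 2475000.0 m^2 = 2.475 km^2

2.475 km^2


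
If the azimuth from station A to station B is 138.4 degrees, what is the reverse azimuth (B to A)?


back azimuth = (138.4 + 180) mod 360 = 318.4 degrees

318.4 degrees


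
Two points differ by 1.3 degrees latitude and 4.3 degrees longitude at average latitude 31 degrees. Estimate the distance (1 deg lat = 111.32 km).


dlat_km = 1.3 * 111.32 = 144.716
dlon_km = 4.3 * 111.32 * cos(31) ≈ 410.305
dist = sqrt(144.716^2 + 410.305^2) ≈ 435.1 km

435.1 km


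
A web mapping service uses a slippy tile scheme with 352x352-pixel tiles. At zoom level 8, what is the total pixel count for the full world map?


tiles per axis = 2^8 = 256
total tiles = 256^2 = 65536
pixels per axis = 256 * 352 = 90112
total pixels = 90112^2 = 8120172544

8120172544 pixels


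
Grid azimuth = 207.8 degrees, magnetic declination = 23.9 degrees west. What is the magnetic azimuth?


magnetic azimuth = grid azimuth - declination (east +ve)
mag_az = 207.8 - -23.9 = 231.7 degrees

231.7 degrees


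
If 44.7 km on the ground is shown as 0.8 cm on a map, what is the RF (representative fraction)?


ground = 44.7 km = 4470000 cm; RF denominator = ground / map = 4470000 / 0.8 = 5587500; RF = 1:5587500

1:5587500


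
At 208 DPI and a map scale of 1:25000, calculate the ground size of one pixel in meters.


pixel_cm = 2.54 / 208 ≈ 0.012212 cm
ground = pixel_cm * 25000 / 100 = 2.54 * 25000 / (208 * 100) = 63500 / 20800 ≈ 3.05 m

3.05 m


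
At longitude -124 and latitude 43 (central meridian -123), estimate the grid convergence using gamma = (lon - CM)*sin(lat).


gamma = (-124 - -123) * sin(43) = -1 * 0.681998 = -0.682 degrees

-0.682 degrees


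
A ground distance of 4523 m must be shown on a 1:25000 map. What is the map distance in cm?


map_cm = 4523 * 100 / 25000 = 18.092 cm ≈ 18.09 cm

18.09 cm


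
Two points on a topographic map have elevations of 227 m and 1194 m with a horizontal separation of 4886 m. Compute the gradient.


gradient = (1194 - 227) / 4886 = 967 / 4886 = 0.1979

0.1979


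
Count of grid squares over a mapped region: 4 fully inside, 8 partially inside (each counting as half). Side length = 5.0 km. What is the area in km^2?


effective squares = 4 + 8 * 0.5 = 8.0
area = 8.0 * 25.0 = 200.0 km^2

200.0 km^2


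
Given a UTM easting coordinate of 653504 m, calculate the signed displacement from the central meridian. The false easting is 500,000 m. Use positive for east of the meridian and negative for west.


displacement = 653504 - 500000 = 153504 m

153504 m


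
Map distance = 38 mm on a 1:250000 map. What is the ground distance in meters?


ground = 38 mm * 250000 / 1000 = 9500.0 m

9500.0 m


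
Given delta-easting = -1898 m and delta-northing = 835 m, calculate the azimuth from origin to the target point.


az = atan2(-1898, 835) = -66.3 deg
adjusted to 0-360: 293.7 degrees

293.7 degrees


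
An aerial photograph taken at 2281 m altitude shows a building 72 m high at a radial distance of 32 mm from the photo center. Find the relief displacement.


d = h * r / H = 72 * 32 / 2281 = 1.01 mm

1.01 mm


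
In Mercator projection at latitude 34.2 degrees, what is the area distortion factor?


area_distortion = 1/cos^2(34.2) = 1.462

1.462


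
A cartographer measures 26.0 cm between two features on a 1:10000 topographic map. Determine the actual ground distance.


ground = 26.0 cm * 10000 / 100 = 2600.0 m = 2.6 km

2.6 km


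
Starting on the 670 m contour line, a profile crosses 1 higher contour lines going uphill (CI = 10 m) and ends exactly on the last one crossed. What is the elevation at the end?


elevation = 670 + 1 * 10 = 680 m

680 m


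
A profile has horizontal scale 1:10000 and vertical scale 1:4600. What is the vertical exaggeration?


VE = horizontal_scale / vertical_scale = 10000 / 4600 ≈ 2.2

2.2x


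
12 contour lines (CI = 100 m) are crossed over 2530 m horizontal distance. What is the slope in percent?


elevation change = 12 * 100 = 1200 m
slope = 1200 / 2530 * 100 = 47.4%

47.4%


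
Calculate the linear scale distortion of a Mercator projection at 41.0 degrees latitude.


SF = 1 / cos(41.0) = 1 / 0.75471 = 1.325

1.325


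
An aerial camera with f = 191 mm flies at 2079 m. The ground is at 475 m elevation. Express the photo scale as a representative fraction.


scale = f / (H - h) = 191 mm / 1604 m = 191 / 1604000 = 1:8398

1:8398


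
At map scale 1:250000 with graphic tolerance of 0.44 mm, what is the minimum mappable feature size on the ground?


ground = 0.44 mm * 250000 / 1000 = 110.0 m

110.0 m


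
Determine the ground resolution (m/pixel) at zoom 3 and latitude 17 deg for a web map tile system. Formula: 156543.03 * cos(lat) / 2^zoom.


res = 156543.03 * cos(17) / 2^3 = 156543.03 * 0.95630476 / 8 = 18712.86 m/pixel

18712.86 m/pixel


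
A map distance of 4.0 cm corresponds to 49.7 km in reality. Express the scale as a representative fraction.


ground = 49.7 km = 4970000 cm; RF denominator = ground / map = 4970000 / 4.0 = 1242500; RF = 1:1242500

1:1242500


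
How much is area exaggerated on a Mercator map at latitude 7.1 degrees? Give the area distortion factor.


area_distortion = 1/cos^2(7.1) = 1.016

1.016


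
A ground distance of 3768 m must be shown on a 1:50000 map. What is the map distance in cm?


map_cm = 3768 * 100 / 50000 = 7.536 cm ≈ 7.54 cm

7.54 cm


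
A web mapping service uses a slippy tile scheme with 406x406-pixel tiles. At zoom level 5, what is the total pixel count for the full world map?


tiles per axis = 2^5 = 32
total tiles = 32^2 = 1024
pixels per axis = 32 * 406 = 12992
total pixels = 12992^2 = 168792064

168792064 pixels


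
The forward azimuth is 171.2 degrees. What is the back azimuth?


back azimuth = (171.2 + 180) mod 360 = 351.2 degrees

351.2 degrees


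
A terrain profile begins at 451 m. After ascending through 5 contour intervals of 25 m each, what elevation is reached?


elevation = 451 + 5 * 25 = 576 m

576 m


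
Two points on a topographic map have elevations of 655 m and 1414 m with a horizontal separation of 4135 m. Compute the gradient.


gradient = (1414 - 655) / 4135 = 759 / 4135 = 0.1836

0.1836


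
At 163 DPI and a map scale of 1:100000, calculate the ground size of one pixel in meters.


pixel_cm = 2.54 / 163 ≈ 0.015583 cm
ground = pixel_cm * 100000 / 100 = 2.54 * 100000 / (163 * 100) = 254000 / 16300 ≈ 15.58 m

15.58 m


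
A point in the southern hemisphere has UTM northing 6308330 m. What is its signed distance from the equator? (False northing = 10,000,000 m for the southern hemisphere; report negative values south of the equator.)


For southern: actual = 6308330 - 10000000 = -3691670 m

-3691670 m


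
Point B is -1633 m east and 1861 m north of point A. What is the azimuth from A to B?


az = atan2(-1633, 1861) = -41.3 deg
adjusted to 0-360: 318.7 degrees

318.7 degrees


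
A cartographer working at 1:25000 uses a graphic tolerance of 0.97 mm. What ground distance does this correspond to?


ground = 0.97 mm * 25000 / 1000 = 24.25 m

24.25 m


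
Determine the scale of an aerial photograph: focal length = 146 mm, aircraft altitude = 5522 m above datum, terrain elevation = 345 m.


scale = f / (H - h) = 146 mm / 5177 m = 146 / 5177000 = 1:35459

1:35459


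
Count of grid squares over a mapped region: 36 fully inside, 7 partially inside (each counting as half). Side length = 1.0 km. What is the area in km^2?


effective squares = 36 + 7 * 0.5 = 39.5
area = 39.5 * 1.0 = 39.5 km^2

39.5 km^2


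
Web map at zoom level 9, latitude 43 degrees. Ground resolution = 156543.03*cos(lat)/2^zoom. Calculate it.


res = 156543.03 * cos(43) / 2^9 = 156543.03 * 0.7313537 / 512 = 223.61 m/pixel

223.61 m/pixel


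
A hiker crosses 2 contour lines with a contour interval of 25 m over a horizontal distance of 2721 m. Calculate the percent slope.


elevation change = 2 * 25 = 50 m
slope = 50 / 2721 * 100 = 1.8%

1.8%


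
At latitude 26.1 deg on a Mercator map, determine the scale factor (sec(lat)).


SF = 1 / cos(26.1) = 1 / 0.898028 = 1.114

1.114


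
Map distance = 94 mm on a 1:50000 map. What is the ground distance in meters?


ground = 94 mm * 50000 / 1000 = 4700.0 m

4700.0 m


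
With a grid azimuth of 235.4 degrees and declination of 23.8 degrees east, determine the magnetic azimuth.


magnetic azimuth = grid azimuth - declination (east +ve)
mag_az = 235.4 - 23.8 = 211.6 degrees

211.6 degrees


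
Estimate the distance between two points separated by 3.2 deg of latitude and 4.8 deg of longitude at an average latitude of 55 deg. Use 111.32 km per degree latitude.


dlat_km = 3.2 * 111.32 = 356.224
dlon_km = 4.8 * 111.32 * cos(55) ≈ 306.483
dist = sqrt(356.224^2 + 306.483^2) ≈ 469.9 km

469.9 km


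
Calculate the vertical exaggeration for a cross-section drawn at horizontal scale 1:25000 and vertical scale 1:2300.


VE = horizontal_scale / vertical_scale = 25000 / 2300 ≈ 10.9

10.9x


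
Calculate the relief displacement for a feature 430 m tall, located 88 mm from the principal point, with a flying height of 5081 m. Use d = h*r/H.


d = h * r / H = 430 * 88 / 5081 = 7.45 mm

7.45 mm


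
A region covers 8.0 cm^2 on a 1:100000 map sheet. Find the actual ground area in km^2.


ground_area = 8.0 * (100000/100)^2 = 8000000.0 m^2 = 8.0 km^2

8.0 km^2


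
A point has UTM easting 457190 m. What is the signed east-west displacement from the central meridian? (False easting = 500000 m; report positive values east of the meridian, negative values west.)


displacement = 457190 - 500000 = -42810 m

-42810 m


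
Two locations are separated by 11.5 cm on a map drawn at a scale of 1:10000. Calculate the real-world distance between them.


ground = 11.5 cm * 10000 / 100 = 1150.0 m = 1.15 km

1.15 km


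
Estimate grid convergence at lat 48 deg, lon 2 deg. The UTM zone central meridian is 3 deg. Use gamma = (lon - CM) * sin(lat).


gamma = (2 - 3) * sin(48) = -1 * 0.743145 = -0.743 degrees

-0.743 degrees


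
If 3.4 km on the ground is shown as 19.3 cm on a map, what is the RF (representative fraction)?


ground = 3.4 km = 340000 cm; RF denominator = ground / map = 340000 / 19.3 ≈ 17617; RF = 1:17617

1:17617


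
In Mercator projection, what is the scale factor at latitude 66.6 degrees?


SF = 1 / cos(66.6) = 1 / 0.397148 = 2.518

2.518


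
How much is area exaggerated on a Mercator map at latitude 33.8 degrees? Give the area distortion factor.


area_distortion = 1/cos^2(33.8) = 1.448

1.448


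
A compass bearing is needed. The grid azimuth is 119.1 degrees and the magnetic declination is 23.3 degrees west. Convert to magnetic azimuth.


magnetic azimuth = grid azimuth - declination (east +ve)
mag_az = 119.1 - -23.3 = 142.4 degrees

142.4 degrees


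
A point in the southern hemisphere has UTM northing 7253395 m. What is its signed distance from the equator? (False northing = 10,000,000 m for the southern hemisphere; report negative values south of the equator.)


For southern: actual = 7253395 - 10000000 = -2746605 m

-2746605 m


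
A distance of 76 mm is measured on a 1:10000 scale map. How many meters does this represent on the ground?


ground = 76 mm * 10000 / 1000 = 760.0 m

760.0 m


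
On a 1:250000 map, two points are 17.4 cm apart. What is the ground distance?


ground = 17.4 cm * 250000 / 100 = 43500.0 m = 43.5 km

43.5 km


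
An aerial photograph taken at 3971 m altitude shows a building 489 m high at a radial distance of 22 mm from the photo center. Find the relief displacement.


d = h * r / H = 489 * 22 / 3971 = 2.71 mm

2.71 mm


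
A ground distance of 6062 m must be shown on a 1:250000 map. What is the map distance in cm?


map_cm = 6062 * 100 / 250000 = 2.4248 cm ≈ 2.42 cm

2.42 cm


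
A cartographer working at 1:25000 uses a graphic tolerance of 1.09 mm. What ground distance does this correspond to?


ground = 1.09 mm * 25000 / 1000 = 27.25 m

27.25 m


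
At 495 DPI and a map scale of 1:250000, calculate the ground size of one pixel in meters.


pixel_cm = 2.54 / 495 ≈ 0.005131 cm
ground = pixel_cm * 250000 / 100 = 2.54 * 250000 / (495 * 100) = 635000 / 49500 ≈ 12.83 m

12.83 m


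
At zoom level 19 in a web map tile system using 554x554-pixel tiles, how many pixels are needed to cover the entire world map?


tiles per axis = 2^19 = 524288
total tiles = 524288^2 = 274877906944
pixels per axis = 524288 * 554 = 290455552
total pixels = 290455552^2 = 84364427687624704

84364427687624704 pixels


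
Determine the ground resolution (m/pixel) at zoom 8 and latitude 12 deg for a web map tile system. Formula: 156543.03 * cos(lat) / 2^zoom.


res = 156543.03 * cos(12) / 2^8 = 156543.03 * 0.9781476 / 256 = 598.13 m/pixel

598.13 m/pixel


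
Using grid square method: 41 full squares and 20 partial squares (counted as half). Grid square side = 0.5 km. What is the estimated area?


effective squares = 41 + 20 * 0.5 = 51.0
area = 51.0 * 0.25 = 12.75 km^2

12.75 km^2


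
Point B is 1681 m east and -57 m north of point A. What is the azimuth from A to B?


az = atan2(1681, -57) = 91.9 deg
adjusted to 0-360: 91.9 degrees

91.9 degrees


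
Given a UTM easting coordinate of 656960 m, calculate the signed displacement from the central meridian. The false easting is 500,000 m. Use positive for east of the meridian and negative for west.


displacement = 656960 - 500000 = 156960 m

156960 m


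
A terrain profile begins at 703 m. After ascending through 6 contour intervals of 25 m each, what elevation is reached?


elevation = 703 + 6 * 25 = 853 m

853 m


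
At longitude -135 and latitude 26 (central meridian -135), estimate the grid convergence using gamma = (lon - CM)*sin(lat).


gamma = (-135 - -135) * sin(26) = 0 * 0.438371 = 0.0 degrees

0.0 degrees


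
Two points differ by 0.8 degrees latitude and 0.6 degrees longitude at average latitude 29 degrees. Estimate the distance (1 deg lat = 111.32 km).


dlat_km = 0.8 * 111.32 = 89.056
dlon_km = 0.6 * 111.32 * cos(29) ≈ 58.418
dist = sqrt(89.056^2 + 58.418^2) ≈ 106.5 km

106.5 km


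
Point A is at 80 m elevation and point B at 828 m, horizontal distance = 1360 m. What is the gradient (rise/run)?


gradient = (828 - 80) / 1360 = 748 / 1360 = 0.55

0.55


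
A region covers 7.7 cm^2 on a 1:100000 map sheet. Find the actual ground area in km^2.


ground_area = 7.7 * (100000/100)^2 = 7700000.0 m^2 = 7.7 km^2

7.7 km^2


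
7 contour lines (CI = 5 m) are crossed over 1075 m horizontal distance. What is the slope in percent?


elevation change = 7 * 5 = 35 m
slope = 35 / 1075 * 100 = 3.3%

3.3%


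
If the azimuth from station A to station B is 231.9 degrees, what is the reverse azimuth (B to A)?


back azimuth = (231.9 + 180) mod 360 = 51.9 degrees

51.9 degrees


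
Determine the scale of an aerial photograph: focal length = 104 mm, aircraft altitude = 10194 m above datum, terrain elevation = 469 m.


scale = f / (H - h) = 104 mm / 9725 m = 104 / 9725000 = 1:93510

1:93510


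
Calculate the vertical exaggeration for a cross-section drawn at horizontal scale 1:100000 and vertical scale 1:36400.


VE = horizontal_scale / vertical_scale = 100000 / 36400 ≈ 2.7

2.7x


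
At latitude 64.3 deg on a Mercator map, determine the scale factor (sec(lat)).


SF = 1 / cos(64.3) = 1 / 0.433659 = 2.306

2.306


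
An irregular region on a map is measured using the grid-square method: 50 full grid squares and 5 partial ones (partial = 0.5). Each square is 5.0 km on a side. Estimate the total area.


effective squares = 50 + 5 * 0.5 = 52.5
area = 52.5 * 25.0 = 1312.5 km^2

1312.5 km^2


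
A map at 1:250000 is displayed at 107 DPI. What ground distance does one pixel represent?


pixel_cm = 2.54 / 107 ≈ 0.023738 cm
ground = pixel_cm * 250000 / 100 = 2.54 * 250000 / (107 * 100) = 635000 / 10700 ≈ 59.35 m

59.35 m


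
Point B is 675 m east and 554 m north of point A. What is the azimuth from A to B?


az = atan2(675, 554) = 50.6 deg
adjusted to 0-360: 50.6 degrees

50.6 degrees


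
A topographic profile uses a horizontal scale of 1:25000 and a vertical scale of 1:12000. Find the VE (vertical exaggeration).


VE = horizontal_scale / vertical_scale = 25000 / 12000 ≈ 2.1

2.1x


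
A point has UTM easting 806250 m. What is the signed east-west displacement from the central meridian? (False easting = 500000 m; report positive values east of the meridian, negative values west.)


displacement = 806250 - 500000 = 306250 m

306250 m


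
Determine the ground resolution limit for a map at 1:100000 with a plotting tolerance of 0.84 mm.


ground = 0.84 mm * 100000 / 1000 = 84.0 m

84.0 m


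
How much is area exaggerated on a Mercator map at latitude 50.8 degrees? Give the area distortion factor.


area_distortion = 1/cos^2(50.8) = 2.503

2.503


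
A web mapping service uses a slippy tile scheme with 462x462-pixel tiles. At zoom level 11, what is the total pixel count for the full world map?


tiles per axis = 2^11 = 2048
total tiles = 2048^2 = 4194304
pixels per axis = 2048 * 462 = 946176
total pixels = 946176^2 = 895249022976

895249022976 pixels


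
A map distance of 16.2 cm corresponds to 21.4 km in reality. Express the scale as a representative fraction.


ground = 21.4 km = 2140000 cm; RF denominator = ground / map = 2140000 / 16.2 ≈ 132099; RF = 1:132099

1:132099


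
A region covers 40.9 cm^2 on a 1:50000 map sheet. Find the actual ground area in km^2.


ground_area = 40.9 * (50000/100)^2 = 10225000.0 m^2 = 10.225 km^2

10.225 km^2


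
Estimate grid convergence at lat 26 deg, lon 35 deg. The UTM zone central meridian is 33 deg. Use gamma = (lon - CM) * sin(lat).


gamma = (35 - 33) * sin(26) = 2 * 0.438371 = 0.877 degrees

0.877 degrees


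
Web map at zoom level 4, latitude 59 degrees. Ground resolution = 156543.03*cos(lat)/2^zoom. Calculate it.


res = 156543.03 * cos(59) / 2^4 = 156543.03 * 0.51503807 / 16 = 5039.1 m/pixel

5039.1 m/pixel


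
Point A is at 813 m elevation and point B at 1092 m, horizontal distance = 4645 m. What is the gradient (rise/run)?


gradient = (1092 - 813) / 4645 = 279 / 4645 = 0.0601

0.0601


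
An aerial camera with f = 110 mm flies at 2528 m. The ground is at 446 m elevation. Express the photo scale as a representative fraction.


scale = f / (H - h) = 110 mm / 2082 m = 110 / 2082000 = 1:18927

1:18927


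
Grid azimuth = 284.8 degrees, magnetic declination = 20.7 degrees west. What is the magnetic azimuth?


magnetic azimuth = grid azimuth - declination (east +ve)
mag_az = 284.8 - -20.7 = 305.5 degrees

305.5 degrees


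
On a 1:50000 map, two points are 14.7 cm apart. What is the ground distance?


ground = 14.7 cm * 50000 / 100 = 7350.0 m = 7.35 km

7.35 km


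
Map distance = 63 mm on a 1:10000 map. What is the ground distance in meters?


ground = 63 mm * 10000 / 1000 = 630.0 m

630.0 m


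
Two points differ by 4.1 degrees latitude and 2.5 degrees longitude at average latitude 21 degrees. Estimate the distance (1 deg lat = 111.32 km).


dlat_km = 4.1 * 111.32 = 456.412
dlon_km = 2.5 * 111.32 * cos(21) ≈ 259.815
dist = sqrt(456.412^2 + 259.815^2) ≈ 525.2 km

525.2 km


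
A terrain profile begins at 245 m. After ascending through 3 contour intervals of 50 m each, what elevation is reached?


elevation = 245 + 3 * 50 = 395 m

395 m


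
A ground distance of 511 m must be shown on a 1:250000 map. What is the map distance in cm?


map_cm = 511 * 100 / 250000 = 0.2044 cm ≈ 0.2 cm

0.2 cm


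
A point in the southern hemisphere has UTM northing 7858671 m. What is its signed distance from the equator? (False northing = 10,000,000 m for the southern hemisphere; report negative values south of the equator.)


For southern: actual = 7858671 - 10000000 = -2141329 m

-2141329 m


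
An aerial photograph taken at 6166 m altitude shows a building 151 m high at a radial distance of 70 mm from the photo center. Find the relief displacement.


d = h * r / H = 151 * 70 / 6166 = 1.71 mm

1.71 mm


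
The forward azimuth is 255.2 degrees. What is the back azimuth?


back azimuth = (255.2 + 180) mod 360 = 75.2 degrees

75.2 degrees


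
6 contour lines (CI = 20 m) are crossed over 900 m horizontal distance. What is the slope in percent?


elevation change = 6 * 20 = 120 m
slope = 120 / 900 * 100 = 13.3%

13.3%


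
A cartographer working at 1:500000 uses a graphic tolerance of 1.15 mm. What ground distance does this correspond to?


ground = 1.15 mm * 500000 / 1000 = 575.0 m

575.0 m


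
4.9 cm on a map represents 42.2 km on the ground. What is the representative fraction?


ground = 42.2 km = 4220000 cm; RF denominator = ground / map = 4220000 / 4.9 ≈ 861224; RF = 1:861224

1:861224


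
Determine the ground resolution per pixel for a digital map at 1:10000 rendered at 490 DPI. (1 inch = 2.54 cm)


pixel_cm = 2.54 / 490 ≈ 0.005184 cm
ground = pixel_cm * 10000 / 100 = 2.54 * 10000 / (490 * 100) = 25400 / 49000 ≈ 0.52 m

0.52 m


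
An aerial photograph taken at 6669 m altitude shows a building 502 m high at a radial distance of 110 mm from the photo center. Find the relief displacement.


d = h * r / H = 502 * 110 / 6669 = 8.28 mm

8.28 mm


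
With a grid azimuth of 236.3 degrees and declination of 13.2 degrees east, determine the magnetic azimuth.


magnetic azimuth = grid azimuth - declination (east +ve)
mag_az = 236.3 - 13.2 = 223.1 degrees

223.1 degrees


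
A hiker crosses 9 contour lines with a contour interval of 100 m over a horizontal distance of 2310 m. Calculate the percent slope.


elevation change = 9 * 100 = 900 m
slope = 900 / 2310 * 100 = 39.0%

39.0%


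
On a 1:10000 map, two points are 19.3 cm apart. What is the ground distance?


ground = 19.3 cm * 10000 / 100 = 1930.0 m = 1.93 km

1.93 km


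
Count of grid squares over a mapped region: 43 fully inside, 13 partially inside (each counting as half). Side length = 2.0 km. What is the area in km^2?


effective squares = 43 + 13 * 0.5 = 49.5
area = 49.5 * 4.0 = 198.0 km^2

198.0 km^2


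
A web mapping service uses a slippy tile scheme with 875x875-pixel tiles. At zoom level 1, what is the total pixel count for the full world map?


tiles per axis = 2^1 = 2
total tiles = 2^2 = 4
pixels per axis = 2 * 875 = 1750
total pixels = 1750^2 = 3062500

3062500 pixels


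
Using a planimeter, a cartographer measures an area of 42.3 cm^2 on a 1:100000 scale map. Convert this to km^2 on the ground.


ground_area = 42.3 * (100000/100)^2 = 42300000.0 m^2 = 42.3 km^2

42.3 km^2


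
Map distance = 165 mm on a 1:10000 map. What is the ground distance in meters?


ground = 165 mm * 10000 / 1000 = 1650.0 m

1650.0 m


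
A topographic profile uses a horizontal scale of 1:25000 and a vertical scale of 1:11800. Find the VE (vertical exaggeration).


VE = horizontal_scale / vertical_scale = 25000 / 11800 ≈ 2.1

2.1x


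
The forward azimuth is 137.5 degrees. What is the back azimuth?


back azimuth = (137.5 + 180) mod 360 = 317.5 degrees

317.5 degrees


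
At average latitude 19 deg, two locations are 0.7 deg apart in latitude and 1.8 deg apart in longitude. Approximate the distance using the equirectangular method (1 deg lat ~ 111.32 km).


dlat_km = 0.7 * 111.32 = 77.924
dlon_km = 1.8 * 111.32 * cos(19) ≈ 189.459
dist = sqrt(77.924^2 + 189.459^2) ≈ 204.9 km

204.9 km


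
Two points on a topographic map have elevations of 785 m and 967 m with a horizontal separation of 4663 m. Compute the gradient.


gradient = (967 - 785) / 4663 = 182 / 4663 = 0.039

0.039


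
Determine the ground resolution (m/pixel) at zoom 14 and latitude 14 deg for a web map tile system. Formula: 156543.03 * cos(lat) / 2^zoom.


res = 156543.03 * cos(14) / 2^14 = 156543.03 * 0.97029573 / 16384 = 9.27 m/pixel

9.27 m/pixel


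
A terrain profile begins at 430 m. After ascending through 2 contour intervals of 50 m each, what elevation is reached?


elevation = 430 + 2 * 50 = 530 m

530 m


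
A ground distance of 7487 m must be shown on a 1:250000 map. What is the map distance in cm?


map_cm = 7487 * 100 / 250000 = 2.9948 cm ≈ 2.99 cm

2.99 cm


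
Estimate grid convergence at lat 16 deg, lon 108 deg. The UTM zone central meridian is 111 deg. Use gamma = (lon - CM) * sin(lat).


gamma = (108 - 111) * sin(16) = -3 * 0.275637 = -0.827 degrees

-0.827 degrees


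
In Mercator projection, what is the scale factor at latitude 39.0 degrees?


SF = 1 / cos(39.0) = 1 / 0.777146 = 1.287

1.287


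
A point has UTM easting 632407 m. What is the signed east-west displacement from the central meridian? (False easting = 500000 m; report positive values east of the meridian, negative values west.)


displacement = 632407 - 500000 = 132407 m

132407 m


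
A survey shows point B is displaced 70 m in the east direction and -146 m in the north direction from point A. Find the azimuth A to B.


az = atan2(70, -146) = 154.4 deg
adjusted to 0-360: 154.4 degrees

154.4 degrees


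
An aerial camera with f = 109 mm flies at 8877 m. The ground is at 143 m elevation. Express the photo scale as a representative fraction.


scale = f / (H - h) = 109 mm / 8734 m = 109 / 8734000 = 1:80128

1:80128


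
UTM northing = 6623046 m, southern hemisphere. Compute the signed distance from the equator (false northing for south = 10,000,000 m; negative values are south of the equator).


For southern: actual = 6623046 - 10000000 = -3376954 m

-3376954 m


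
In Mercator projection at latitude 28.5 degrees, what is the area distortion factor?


area_distortion = 1/cos^2(28.5) = 1.295

1.295


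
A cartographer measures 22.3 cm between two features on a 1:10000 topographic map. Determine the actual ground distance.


ground = 22.3 cm * 10000 / 100 = 2230.0 m = 2.23 km

2.23 km


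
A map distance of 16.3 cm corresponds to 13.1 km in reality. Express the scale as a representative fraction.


ground = 13.1 km = 1310000 cm; RF denominator = ground / map = 1310000 / 16.3 ≈ 80368; RF = 1:80368

1:80368


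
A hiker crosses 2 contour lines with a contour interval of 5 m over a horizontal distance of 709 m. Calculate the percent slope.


elevation change = 2 * 5 = 10 m
slope = 10 / 709 * 100 = 1.4%

1.4%


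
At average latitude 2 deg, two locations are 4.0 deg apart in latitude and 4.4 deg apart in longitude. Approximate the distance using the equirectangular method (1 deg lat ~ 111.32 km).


dlat_km = 4.0 * 111.32 = 445.28
dlon_km = 4.4 * 111.32 * cos(2) ≈ 489.51
dist = sqrt(445.28^2 + 489.51^2) ≈ 661.7 km

661.7 km


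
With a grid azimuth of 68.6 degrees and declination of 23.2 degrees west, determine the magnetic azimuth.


magnetic azimuth = grid azimuth - declination (east +ve)
mag_az = 68.6 - -23.2 = 91.8 degrees

91.8 degrees


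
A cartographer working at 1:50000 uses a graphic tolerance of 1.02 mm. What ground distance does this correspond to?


ground = 1.02 mm * 50000 / 1000 = 51.0 m

51.0 m


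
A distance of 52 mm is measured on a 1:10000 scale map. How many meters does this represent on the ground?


ground = 52 mm * 10000 / 1000 = 520.0 m

520.0 m


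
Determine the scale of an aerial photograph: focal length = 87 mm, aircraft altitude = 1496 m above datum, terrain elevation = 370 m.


scale = f / (H - h) = 87 mm / 1126 m = 87 / 1126000 = 1:12943

1:12943


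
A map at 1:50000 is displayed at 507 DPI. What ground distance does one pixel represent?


pixel_cm = 2.54 / 507 ≈ 0.00501 cm
ground = pixel_cm * 50000 / 100 = 2.54 * 50000 / (507 * 100) = 127000 / 50700 ≈ 2.5 m

2.5 m


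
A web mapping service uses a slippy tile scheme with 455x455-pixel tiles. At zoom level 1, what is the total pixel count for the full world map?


tiles per axis = 2^1 = 2
total tiles = 2^2 = 4
pixels per axis = 2 * 455 = 910
total pixels = 910^2 = 828100

828100 pixels


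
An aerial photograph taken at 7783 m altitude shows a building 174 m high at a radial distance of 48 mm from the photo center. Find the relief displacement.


d = h * r / H = 174 * 48 / 7783 = 1.07 mm

1.07 mm
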